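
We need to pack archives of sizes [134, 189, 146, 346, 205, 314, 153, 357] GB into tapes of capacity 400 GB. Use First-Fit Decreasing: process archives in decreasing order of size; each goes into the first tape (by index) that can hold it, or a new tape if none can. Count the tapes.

6

Sorted descending: 357, 346, 314, 205, 189, 153, 146, 134.
357 GB → tape 1 (remaining 43 GB)
346 GB → tape 2 (remaining 54 GB)
314 GB → tape 3 (remaining 86 GB)
205 GB → tape 4 (remaining 195 GB)
189 GB → tape 4 (remaining 6 GB)
153 GB → tape 5 (remaining 247 GB)
146 GB → tape 5 (remaining 101 GB)
134 GB → tape 6 (remaining 266 GB)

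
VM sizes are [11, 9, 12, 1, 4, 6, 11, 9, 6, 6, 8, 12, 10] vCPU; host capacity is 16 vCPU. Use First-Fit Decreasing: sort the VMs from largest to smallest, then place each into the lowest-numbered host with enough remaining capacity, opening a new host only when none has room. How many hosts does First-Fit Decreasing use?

Sorted descending: 12, 12, 11, 11, 10, 9, 9, 8, 6, 6, 6, 4, 1.
12 vCPU → host 1 (remaining 4 vCPU)
12 vCPU → host 2 (remaining 4 vCPU)
11 vCPU → host 3 (remaining 5 vCPU)
11 vCPU → host 4 (remaining 5 vCPU)
10 vCPU → host 5 (remaining 6 vCPU)
9 vCPU → host 6 (remaining 7 vCPU)
9 vCPU → host 7 (remaining 7 vCPU)
8 vCPU → host 8 (remaining 8 vCPU)
6 vCPU → host 5 (remaining 0 vCPU)
6 vCPU → host 6 (remaining 1 vCPU)
6 vCPU → host 7 (remaining 1 vCPU)
4 vCPU → host 1 (remaining 0 vCPU)
1 vCPU → host 2 (remaining 3 vCPU)

8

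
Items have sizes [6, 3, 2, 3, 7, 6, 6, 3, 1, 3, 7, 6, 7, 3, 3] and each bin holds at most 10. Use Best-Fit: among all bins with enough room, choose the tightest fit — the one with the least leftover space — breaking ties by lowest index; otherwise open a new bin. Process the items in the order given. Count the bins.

bin 1: place 6, 4 left
bin 1: place 3, 1 left
bin 2: place 2, 8 left
bin 2: place 3, 5 left
bin 3: place 7, 3 left
bin 4: place 6, 4 left
bin 5: place 6, 4 left
bin 3: place 3, 0 left
bin 1: place 1, 0 left
bin 4: place 3, 1 left
bin 6: place 7, 3 left
bin 7: place 6, 4 left
bin 8: place 7, 3 left
bin 6: place 3, 0 left
bin 8: place 3, 0 left

8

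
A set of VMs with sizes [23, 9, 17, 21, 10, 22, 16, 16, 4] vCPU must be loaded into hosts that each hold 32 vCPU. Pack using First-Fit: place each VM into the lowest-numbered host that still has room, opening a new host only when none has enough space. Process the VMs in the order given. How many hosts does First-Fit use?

5

host 1: place 23 vCPU, 9 vCPU left
host 1: place 9 vCPU, 0 vCPU left
host 2: place 17 vCPU, 15 vCPU left
host 3: place 21 vCPU, 11 vCPU left
host 2: place 10 vCPU, 5 vCPU left
host 4: place 22 vCPU, 10 vCPU left
host 5: place 16 vCPU, 16 vCPU left
host 5: place 16 vCPU, 0 vCPU left
host 2: place 4 vCPU, 1 vCPU left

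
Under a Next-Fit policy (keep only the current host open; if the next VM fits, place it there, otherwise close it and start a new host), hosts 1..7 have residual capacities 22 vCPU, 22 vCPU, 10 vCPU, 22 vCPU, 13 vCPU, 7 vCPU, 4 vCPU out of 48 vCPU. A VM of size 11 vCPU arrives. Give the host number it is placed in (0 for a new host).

Next-Fit only looks at host 7, which has 4 vCPU free.
11 vCPU does not fit, so a new host is opened.

0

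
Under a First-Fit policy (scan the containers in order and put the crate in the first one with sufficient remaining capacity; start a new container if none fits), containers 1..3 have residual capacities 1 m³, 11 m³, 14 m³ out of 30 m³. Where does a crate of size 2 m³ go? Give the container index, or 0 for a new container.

2

Containers with room: container 2 (11 m³), container 3 (14 m³).
The first with room is container 2.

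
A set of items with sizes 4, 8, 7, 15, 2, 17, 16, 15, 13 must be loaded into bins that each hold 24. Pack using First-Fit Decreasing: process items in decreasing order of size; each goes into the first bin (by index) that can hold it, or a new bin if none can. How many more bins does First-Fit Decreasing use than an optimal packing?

0

First-Fit Decreasing: [17,7] [16,8] [15,4,2] [15] [13] → 5 bins.
Total size 97; any packing needs at least ⌈97/24⌉ = 5 bins.
So 5 is already optimal.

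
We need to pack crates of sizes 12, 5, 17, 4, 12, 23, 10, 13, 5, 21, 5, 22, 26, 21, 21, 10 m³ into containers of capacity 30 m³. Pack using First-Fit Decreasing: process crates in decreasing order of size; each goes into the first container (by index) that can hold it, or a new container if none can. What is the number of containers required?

Sorted descending: 26, 23, 22, 21, 21, 21, 17, 13, 12, 12, 10, 10, 5, 5, 5, 4.
26 m³ → container 1 (remaining 4 m³)
23 m³ → container 2 (remaining 7 m³)
22 m³ → container 3 (remaining 8 m³)
21 m³ → container 4 (remaining 9 m³)
21 m³ → container 5 (remaining 9 m³)
21 m³ → container 6 (remaining 9 m³)
17 m³ → container 7 (remaining 13 m³)
13 m³ → container 7 (remaining 0 m³)
12 m³ → container 8 (remaining 18 m³)
12 m³ → container 8 (remaining 6 m³)
10 m³ → container 9 (remaining 20 m³)
10 m³ → container 9 (remaining 10 m³)
5 m³ → container 2 (remaining 2 m³)
5 m³ → container 3 (remaining 3 m³)
5 m³ → container 4 (remaining 4 m³)
4 m³ → container 1 (remaining 0 m³)
Final containers: [26,4] [23,5] [22,5] [21,5] [21] [21] [17,13] [12,12] [10,10].

9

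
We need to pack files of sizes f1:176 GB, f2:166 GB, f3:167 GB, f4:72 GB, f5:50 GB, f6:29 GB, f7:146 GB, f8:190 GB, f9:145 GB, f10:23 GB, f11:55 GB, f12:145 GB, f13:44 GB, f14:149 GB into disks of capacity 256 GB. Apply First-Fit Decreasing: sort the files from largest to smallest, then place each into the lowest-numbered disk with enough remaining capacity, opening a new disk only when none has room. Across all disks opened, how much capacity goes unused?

491

Sorted descending: 190, 176, 167, 166, 149, 146, 145, 145, 72, 55, 50, 44, 29, 23.
190 GB → disk 1 (remaining 66 GB)
176 GB → disk 2 (remaining 80 GB)
167 GB → disk 3 (remaining 89 GB)
166 GB → disk 4 (remaining 90 GB)
149 GB → disk 5 (remaining 107 GB)
146 GB → disk 6 (remaining 110 GB)
145 GB → disk 7 (remaining 111 GB)
145 GB → disk 8 (remaining 111 GB)
72 GB → disk 2 (remaining 8 GB)
55 GB → disk 1 (remaining 11 GB)
50 GB → disk 3 (remaining 39 GB)
44 GB → disk 4 (remaining 46 GB)
29 GB → disk 3 (remaining 10 GB)
23 GB → disk 4 (remaining 23 GB)
8 disks × 256 GB = 2048 GB; used 1557 GB; unused 491 GB.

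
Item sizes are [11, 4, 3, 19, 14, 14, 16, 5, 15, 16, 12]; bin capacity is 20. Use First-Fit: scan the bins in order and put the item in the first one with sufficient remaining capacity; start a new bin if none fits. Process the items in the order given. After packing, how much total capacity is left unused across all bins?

31

11 → bin 1 (remaining 9)
4 → bin 1 (remaining 5)
3 → bin 1 (remaining 2)
19 → bin 2 (remaining 1)
14 → bin 3 (remaining 6)
14 → bin 4 (remaining 6)
16 → bin 5 (remaining 4)
5 → bin 3 (remaining 1)
15 → bin 6 (remaining 5)
16 → bin 7 (remaining 4)
12 → bin 8 (remaining 8)
8 bins × 20 = 160; used 129; unused 31.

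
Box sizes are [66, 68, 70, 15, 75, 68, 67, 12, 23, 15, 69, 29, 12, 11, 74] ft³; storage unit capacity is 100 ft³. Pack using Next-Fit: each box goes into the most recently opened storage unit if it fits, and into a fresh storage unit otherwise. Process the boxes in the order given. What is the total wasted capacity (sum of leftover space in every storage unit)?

66 ft³ → storage unit 1 (remaining 34 ft³)
68 ft³ → storage unit 2 (remaining 32 ft³)
70 ft³ → storage unit 3 (remaining 30 ft³)
15 ft³ → storage unit 3 (remaining 15 ft³)
75 ft³ → storage unit 4 (remaining 25 ft³)
68 ft³ → storage unit 5 (remaining 32 ft³)
67 ft³ → storage unit 6 (remaining 33 ft³)
12 ft³ → storage unit 6 (remaining 21 ft³)
23 ft³ → storage unit 7 (remaining 77 ft³)
15 ft³ → storage unit 7 (remaining 62 ft³)
69 ft³ → storage unit 8 (remaining 31 ft³)
29 ft³ → storage unit 8 (remaining 2 ft³)
12 ft³ → storage unit 9 (remaining 88 ft³)
11 ft³ → storage unit 9 (remaining 77 ft³)
74 ft³ → storage unit 9 (remaining 3 ft³)
9 storage units × 100 ft³ = 900 ft³; used 674 ft³; unused 226 ft³.

226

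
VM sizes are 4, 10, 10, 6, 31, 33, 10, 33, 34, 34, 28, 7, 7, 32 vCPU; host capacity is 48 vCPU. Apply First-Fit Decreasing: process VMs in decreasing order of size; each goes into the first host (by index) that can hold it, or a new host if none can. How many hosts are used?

Sorted descending: 34, 34, 33, 33, 32, 31, 28, 10, 10, 10, 7, 7, 6, 4.
host 1: place 34 vCPU, 14 vCPU left
host 2: place 34 vCPU, 14 vCPU left
host 3: place 33 vCPU, 15 vCPU left
host 4: place 33 vCPU, 15 vCPU left
host 5: place 32 vCPU, 16 vCPU left
host 6: place 31 vCPU, 17 vCPU left
host 7: place 28 vCPU, 20 vCPU left
host 1: place 10 vCPU, 4 vCPU left
host 2: place 10 vCPU, 4 vCPU left
host 3: place 10 vCPU, 5 vCPU left
host 4: place 7 vCPU, 8 vCPU left
host 4: place 7 vCPU, 1 vCPU left
host 5: place 6 vCPU, 10 vCPU left
host 1: place 4 vCPU, 0 vCPU left

7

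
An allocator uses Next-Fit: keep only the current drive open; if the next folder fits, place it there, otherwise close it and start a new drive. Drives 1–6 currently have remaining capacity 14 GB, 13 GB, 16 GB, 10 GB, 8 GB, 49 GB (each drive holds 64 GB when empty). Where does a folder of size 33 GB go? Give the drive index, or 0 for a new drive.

Next-Fit only looks at drive 6, which has 49 GB free.
33 GB fits there.

6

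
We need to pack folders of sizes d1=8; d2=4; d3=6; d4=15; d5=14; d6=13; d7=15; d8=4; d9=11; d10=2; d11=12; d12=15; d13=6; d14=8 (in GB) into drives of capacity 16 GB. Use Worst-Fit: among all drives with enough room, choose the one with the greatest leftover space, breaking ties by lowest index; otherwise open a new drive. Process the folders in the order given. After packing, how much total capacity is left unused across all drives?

27

d1 (8 GB) → drive 1 (remaining 8 GB)
d2 (4 GB) → drive 1 (remaining 4 GB)
d3 (6 GB) → drive 2 (remaining 10 GB)
d4 (15 GB) → drive 3 (remaining 1 GB)
d5 (14 GB) → drive 4 (remaining 2 GB)
d6 (13 GB) → drive 5 (remaining 3 GB)
d7 (15 GB) → drive 6 (remaining 1 GB)
d8 (4 GB) → drive 2 (remaining 6 GB)
d9 (11 GB) → drive 7 (remaining 5 GB)
d10 (2 GB) → drive 2 (remaining 4 GB)
d11 (12 GB) → drive 8 (remaining 4 GB)
d12 (15 GB) → drive 9 (remaining 1 GB)
d13 (6 GB) → drive 10 (remaining 10 GB)
d14 (8 GB) → drive 10 (remaining 2 GB)
10 drives × 16 GB = 160 GB; used 133 GB; unused 27 GB.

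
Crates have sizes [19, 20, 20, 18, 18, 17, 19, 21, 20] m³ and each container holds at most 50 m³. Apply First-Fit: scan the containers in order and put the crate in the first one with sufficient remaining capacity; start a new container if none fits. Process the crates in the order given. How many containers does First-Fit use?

Put 19 m³ in container 1; 31 m³ remain.
Put 20 m³ in container 1; 11 m³ remain.
Put 20 m³ in container 2; 30 m³ remain.
Put 18 m³ in container 2; 12 m³ remain.
Put 18 m³ in container 3; 32 m³ remain.
Put 17 m³ in container 3; 15 m³ remain.
Put 19 m³ in container 4; 31 m³ remain.
Put 21 m³ in container 4; 10 m³ remain.
Put 20 m³ in container 5; 30 m³ remain.
Final containers: [19,20] [20,18] [18,17] [19,21] [20].

5 containers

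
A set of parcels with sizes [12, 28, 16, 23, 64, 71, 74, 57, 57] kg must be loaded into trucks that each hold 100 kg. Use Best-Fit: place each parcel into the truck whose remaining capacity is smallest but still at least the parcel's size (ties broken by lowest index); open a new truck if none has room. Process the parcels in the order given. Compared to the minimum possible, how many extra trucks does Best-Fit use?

1

Best-Fit: [12,28,16,23] [64] [71] [74] [57] [57] → 6 trucks.
Total size 402 kg; any packing needs at least ⌈402/100⌉ = 5 trucks.
An optimal packing achieves that bound: [74,23] [71,28] [64,16,12] [57] [57] → 5 trucks.
Excess: 6 − 5 = 1.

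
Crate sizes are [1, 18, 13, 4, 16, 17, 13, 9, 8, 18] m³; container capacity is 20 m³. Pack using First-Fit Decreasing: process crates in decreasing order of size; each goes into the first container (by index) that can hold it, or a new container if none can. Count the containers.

Sorted descending: 18, 18, 17, 16, 13, 13, 9, 8, 4, 1.
18 m³ → container 1 (remaining 2 m³)
18 m³ → container 2 (remaining 2 m³)
17 m³ → container 3 (remaining 3 m³)
16 m³ → container 4 (remaining 4 m³)
13 m³ → container 5 (remaining 7 m³)
13 m³ → container 6 (remaining 7 m³)
9 m³ → container 7 (remaining 11 m³)
8 m³ → container 7 (remaining 3 m³)
4 m³ → container 4 (remaining 0 m³)
1 m³ → container 1 (remaining 1 m³)
Final containers: [18,1] [18] [17] [16,4] [13] [13] [9,8].

7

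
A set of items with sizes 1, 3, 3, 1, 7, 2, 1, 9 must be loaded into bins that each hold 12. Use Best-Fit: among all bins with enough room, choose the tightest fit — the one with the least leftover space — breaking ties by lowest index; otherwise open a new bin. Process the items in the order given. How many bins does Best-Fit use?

bin 1: place 1, 11 left
bin 1: place 3, 8 left
bin 1: place 3, 5 left
bin 1: place 1, 4 left
bin 2: place 7, 5 left
bin 1: place 2, 2 left
bin 1: place 1, 1 left
bin 3: place 9, 3 left
Final bins: [1,3,3,1,2,1] [7] [9].

3 bins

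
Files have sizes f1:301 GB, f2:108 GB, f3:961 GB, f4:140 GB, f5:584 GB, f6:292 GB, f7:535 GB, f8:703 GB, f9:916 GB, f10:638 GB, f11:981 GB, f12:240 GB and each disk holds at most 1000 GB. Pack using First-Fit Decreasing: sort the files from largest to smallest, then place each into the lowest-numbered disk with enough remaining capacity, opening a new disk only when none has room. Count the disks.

7

Sorted descending: 981, 961, 916, 703, 638, 584, 535, 301, 292, 240, 140, 108.
disk 1: place 981 GB, 19 GB left
disk 2: place 961 GB, 39 GB left
disk 3: place 916 GB, 84 GB left
disk 4: place 703 GB, 297 GB left
disk 5: place 638 GB, 362 GB left
disk 6: place 584 GB, 416 GB left
disk 7: place 535 GB, 465 GB left
disk 5: place 301 GB, 61 GB left
disk 4: place 292 GB, 5 GB left
disk 6: place 240 GB, 176 GB left
disk 6: place 140 GB, 36 GB left
disk 7: place 108 GB, 357 GB left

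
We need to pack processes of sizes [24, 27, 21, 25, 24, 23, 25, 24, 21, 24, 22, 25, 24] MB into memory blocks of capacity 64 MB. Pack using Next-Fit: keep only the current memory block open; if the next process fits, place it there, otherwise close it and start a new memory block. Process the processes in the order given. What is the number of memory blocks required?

7 memory blocks

24 MB → memory block 1 (remaining 40 MB)
27 MB → memory block 1 (remaining 13 MB)
21 MB → memory block 2 (remaining 43 MB)
25 MB → memory block 2 (remaining 18 MB)
24 MB → memory block 3 (remaining 40 MB)
23 MB → memory block 3 (remaining 17 MB)
25 MB → memory block 4 (remaining 39 MB)
24 MB → memory block 4 (remaining 15 MB)
21 MB → memory block 5 (remaining 43 MB)
24 MB → memory block 5 (remaining 19 MB)
22 MB → memory block 6 (remaining 42 MB)
25 MB → memory block 6 (remaining 17 MB)
24 MB → memory block 7 (remaining 40 MB)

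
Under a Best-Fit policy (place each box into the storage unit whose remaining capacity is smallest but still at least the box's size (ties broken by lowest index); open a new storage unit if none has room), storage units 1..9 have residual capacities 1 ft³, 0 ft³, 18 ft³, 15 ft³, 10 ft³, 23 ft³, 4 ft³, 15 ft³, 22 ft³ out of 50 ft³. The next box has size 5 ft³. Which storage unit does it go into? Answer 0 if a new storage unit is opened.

5

Storage units with room: storage unit 3 (18 ft³), storage unit 4 (15 ft³), storage unit 5 (10 ft³), storage unit 6 (23 ft³), storage unit 8 (15 ft³), storage unit 9 (22 ft³).
Tightest fit is storage unit 5 with 10 ft³ free.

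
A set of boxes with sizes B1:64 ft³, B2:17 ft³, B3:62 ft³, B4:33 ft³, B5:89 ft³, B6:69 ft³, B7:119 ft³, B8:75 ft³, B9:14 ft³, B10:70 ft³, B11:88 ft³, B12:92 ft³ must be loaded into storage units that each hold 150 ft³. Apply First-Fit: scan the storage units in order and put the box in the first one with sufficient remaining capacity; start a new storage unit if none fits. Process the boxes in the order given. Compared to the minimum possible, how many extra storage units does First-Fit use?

1

First-Fit: [64,17,62] [33,89,14] [69,75] [119] [70] [88] [92] → 7 storage units.
Total size 792 ft³; any packing needs at least ⌈792/150⌉ = 6 storage units.
An optimal packing achieves that bound: [119,17,14] [92,33] [89] [88,62] [75,70] [69,64] → 6 storage units.
Excess: 7 − 6 = 1.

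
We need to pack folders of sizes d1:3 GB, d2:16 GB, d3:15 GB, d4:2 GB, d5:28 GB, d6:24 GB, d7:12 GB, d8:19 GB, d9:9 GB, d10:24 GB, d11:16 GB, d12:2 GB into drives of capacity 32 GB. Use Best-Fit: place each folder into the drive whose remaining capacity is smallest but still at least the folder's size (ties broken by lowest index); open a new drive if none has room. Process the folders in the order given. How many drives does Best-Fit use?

d1 (3 GB) → drive 1 (remaining 29 GB)
d2 (16 GB) → drive 1 (remaining 13 GB)
d3 (15 GB) → drive 2 (remaining 17 GB)
d4 (2 GB) → drive 1 (remaining 11 GB)
d5 (28 GB) → drive 3 (remaining 4 GB)
d6 (24 GB) → drive 4 (remaining 8 GB)
d7 (12 GB) → drive 2 (remaining 5 GB)
d8 (19 GB) → drive 5 (remaining 13 GB)
d9 (9 GB) → drive 1 (remaining 2 GB)
d10 (24 GB) → drive 6 (remaining 8 GB)
d11 (16 GB) → drive 7 (remaining 16 GB)
d12 (2 GB) → drive 1 (remaining 0 GB)
Final drives: [3,16,2,9,2] [15,12] [28] [24] [19] [24] [16].

7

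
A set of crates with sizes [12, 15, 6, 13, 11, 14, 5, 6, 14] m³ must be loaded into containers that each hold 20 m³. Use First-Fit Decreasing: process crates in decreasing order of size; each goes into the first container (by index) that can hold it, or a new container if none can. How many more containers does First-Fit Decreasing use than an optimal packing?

0

First-Fit Decreasing: [15,5] [14,6] [14,6] [13] [12] [11] → 6 containers.
6 crates exceed 10 m³ (half the capacity), and no two of those can share a container, so at least 6 containers are needed.
So 6 is already optimal.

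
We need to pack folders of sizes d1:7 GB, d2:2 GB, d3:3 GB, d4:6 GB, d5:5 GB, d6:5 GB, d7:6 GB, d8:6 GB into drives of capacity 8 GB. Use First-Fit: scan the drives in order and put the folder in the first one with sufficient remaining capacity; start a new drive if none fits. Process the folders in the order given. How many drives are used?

Put d1 (7 GB) in drive 1; 1 GB remain.
Put d2 (2 GB) in drive 2; 6 GB remain.
Put d3 (3 GB) in drive 2; 3 GB remain.
Put d4 (6 GB) in drive 3; 2 GB remain.
Put d5 (5 GB) in drive 4; 3 GB remain.
Put d6 (5 GB) in drive 5; 3 GB remain.
Put d7 (6 GB) in drive 6; 2 GB remain.
Put d8 (6 GB) in drive 7; 2 GB remain.
Final drives: [7] [2,3] [6] [5] [5] [6] [6].

7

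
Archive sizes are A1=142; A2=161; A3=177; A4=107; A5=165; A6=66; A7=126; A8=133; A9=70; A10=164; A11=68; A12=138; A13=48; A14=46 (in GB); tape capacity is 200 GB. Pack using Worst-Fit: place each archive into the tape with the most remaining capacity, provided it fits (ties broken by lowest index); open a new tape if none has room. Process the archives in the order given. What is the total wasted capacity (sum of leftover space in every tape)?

389

tape 1: place A1 (142 GB), 58 GB left
tape 2: place A2 (161 GB), 39 GB left
tape 3: place A3 (177 GB), 23 GB left
tape 4: place A4 (107 GB), 93 GB left
tape 5: place A5 (165 GB), 35 GB left
tape 4: place A6 (66 GB), 27 GB left
tape 6: place A7 (126 GB), 74 GB left
tape 7: place A8 (133 GB), 67 GB left
tape 6: place A9 (70 GB), 4 GB left
tape 8: place A10 (164 GB), 36 GB left
tape 9: place A11 (68 GB), 132 GB left
tape 10: place A12 (138 GB), 62 GB left
tape 9: place A13 (48 GB), 84 GB left
tape 9: place A14 (46 GB), 38 GB left
10 tapes × 200 GB = 2000 GB; used 1611 GB; unused 389 GB.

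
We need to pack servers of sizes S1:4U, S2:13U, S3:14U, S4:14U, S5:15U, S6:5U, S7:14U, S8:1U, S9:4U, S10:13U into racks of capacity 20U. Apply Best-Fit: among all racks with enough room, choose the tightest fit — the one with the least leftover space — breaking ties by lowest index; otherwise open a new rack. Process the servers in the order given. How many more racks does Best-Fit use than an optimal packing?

Best-Fit: [4,13,1] [14,4] [14] [15,5] [14] [13] → 6 racks.
6 servers exceed 10U (half the capacity), and no two of those can share a rack, so at least 6 racks are needed.
So 6 is already optimal.

0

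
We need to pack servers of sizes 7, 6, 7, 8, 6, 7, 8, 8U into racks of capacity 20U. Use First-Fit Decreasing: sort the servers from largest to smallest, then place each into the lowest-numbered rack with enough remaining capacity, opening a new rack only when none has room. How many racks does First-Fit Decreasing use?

Sorted descending: 8, 8, 8, 7, 7, 7, 6, 6.
rack 1: place 8U, 12U left
rack 1: place 8U, 4U left
rack 2: place 8U, 12U left
rack 2: place 7U, 5U left
rack 3: place 7U, 13U left
rack 3: place 7U, 6U left
rack 3: place 6U, 0U left
rack 4: place 6U, 14U left

4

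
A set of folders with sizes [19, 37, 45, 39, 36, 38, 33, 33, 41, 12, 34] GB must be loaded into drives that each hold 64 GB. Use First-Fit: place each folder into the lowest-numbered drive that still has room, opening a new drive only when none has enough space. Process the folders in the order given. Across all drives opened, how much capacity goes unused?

209

19 GB → drive 1 (remaining 45 GB)
37 GB → drive 1 (remaining 8 GB)
45 GB → drive 2 (remaining 19 GB)
39 GB → drive 3 (remaining 25 GB)
36 GB → drive 4 (remaining 28 GB)
38 GB → drive 5 (remaining 26 GB)
33 GB → drive 6 (remaining 31 GB)
33 GB → drive 7 (remaining 31 GB)
41 GB → drive 8 (remaining 23 GB)
12 GB → drive 2 (remaining 7 GB)
34 GB → drive 9 (remaining 30 GB)
9 drives × 64 GB = 576 GB; used 367 GB; unused 209 GB.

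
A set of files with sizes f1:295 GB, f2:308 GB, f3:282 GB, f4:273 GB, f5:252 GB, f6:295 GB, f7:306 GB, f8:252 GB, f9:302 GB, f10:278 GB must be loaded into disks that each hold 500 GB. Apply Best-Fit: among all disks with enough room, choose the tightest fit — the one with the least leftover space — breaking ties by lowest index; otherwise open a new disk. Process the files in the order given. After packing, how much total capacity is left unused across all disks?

2157

Put f1 (295 GB) in disk 1; 205 GB remain.
Put f2 (308 GB) in disk 2; 192 GB remain.
Put f3 (282 GB) in disk 3; 218 GB remain.
Put f4 (273 GB) in disk 4; 227 GB remain.
Put f5 (252 GB) in disk 5; 248 GB remain.
Put f6 (295 GB) in disk 6; 205 GB remain.
Put f7 (306 GB) in disk 7; 194 GB remain.
Put f8 (252 GB) in disk 8; 248 GB remain.
Put f9 (302 GB) in disk 9; 198 GB remain.
Put f10 (278 GB) in disk 10; 222 GB remain.
10 disks × 500 GB = 5000 GB; used 2843 GB; unused 2157 GB.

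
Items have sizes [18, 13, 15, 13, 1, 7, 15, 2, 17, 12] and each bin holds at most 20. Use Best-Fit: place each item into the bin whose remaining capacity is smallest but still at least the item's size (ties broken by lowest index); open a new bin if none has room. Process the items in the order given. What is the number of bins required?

7

bin 1: place 18, 2 left
bin 2: place 13, 7 left
bin 3: place 15, 5 left
bin 4: place 13, 7 left
bin 1: place 1, 1 left
bin 2: place 7, 0 left
bin 5: place 15, 5 left
bin 3: place 2, 3 left
bin 6: place 17, 3 left
bin 7: place 12, 8 left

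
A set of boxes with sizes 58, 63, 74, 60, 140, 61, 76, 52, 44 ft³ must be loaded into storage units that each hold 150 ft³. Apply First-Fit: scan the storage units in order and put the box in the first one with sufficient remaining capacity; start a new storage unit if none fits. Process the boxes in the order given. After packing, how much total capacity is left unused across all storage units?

Put 58 ft³ in storage unit 1; 92 ft³ remain.
Put 63 ft³ in storage unit 1; 29 ft³ remain.
Put 74 ft³ in storage unit 2; 76 ft³ remain.
Put 60 ft³ in storage unit 2; 16 ft³ remain.
Put 140 ft³ in storage unit 3; 10 ft³ remain.
Put 61 ft³ in storage unit 4; 89 ft³ remain.
Put 76 ft³ in storage unit 4; 13 ft³ remain.
Put 52 ft³ in storage unit 5; 98 ft³ remain.
Put 44 ft³ in storage unit 5; 54 ft³ remain.
5 storage units × 150 ft³ = 750 ft³; used 628 ft³; unused 122 ft³.

122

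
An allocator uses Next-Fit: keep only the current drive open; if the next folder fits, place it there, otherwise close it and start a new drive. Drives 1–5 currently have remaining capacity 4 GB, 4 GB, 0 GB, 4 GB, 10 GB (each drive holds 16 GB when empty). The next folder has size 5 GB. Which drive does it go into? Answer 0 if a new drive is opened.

5

Next-Fit only looks at drive 5, which has 10 GB free.
5 GB fits there.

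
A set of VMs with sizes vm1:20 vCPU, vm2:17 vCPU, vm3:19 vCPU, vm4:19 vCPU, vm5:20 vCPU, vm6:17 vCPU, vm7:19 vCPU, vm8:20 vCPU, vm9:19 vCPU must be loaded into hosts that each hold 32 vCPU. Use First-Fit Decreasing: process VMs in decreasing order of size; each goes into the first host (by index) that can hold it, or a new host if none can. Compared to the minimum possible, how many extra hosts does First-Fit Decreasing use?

First-Fit Decreasing: [20] [20] [20] [19] [19] [19] [19] [17] [17] → 9 hosts.
9 VMs exceed 16 vCPU (half the capacity), and no two of those can share a host, so at least 9 hosts are needed.
So 9 is already optimal.

0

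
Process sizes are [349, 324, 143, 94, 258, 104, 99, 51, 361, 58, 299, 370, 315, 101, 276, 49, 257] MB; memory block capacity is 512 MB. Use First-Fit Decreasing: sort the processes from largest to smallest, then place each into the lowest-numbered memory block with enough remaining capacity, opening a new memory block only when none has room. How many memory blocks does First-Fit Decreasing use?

Sorted descending: 370, 361, 349, 324, 315, 299, 276, 258, 257, 143, 104, 101, 99, 94, 58, 51, 49.
Put 370 MB in memory block 1; 142 MB remain.
Put 361 MB in memory block 2; 151 MB remain.
Put 349 MB in memory block 3; 163 MB remain.
Put 324 MB in memory block 4; 188 MB remain.
Put 315 MB in memory block 5; 197 MB remain.
Put 299 MB in memory block 6; 213 MB remain.
Put 276 MB in memory block 7; 236 MB remain.
Put 258 MB in memory block 8; 254 MB remain.
Put 257 MB in memory block 9; 255 MB remain.
Put 143 MB in memory block 2; 8 MB remain.
Put 104 MB in memory block 1; 38 MB remain.
Put 101 MB in memory block 3; 62 MB remain.
Put 99 MB in memory block 4; 89 MB remain.
Put 94 MB in memory block 5; 103 MB remain.
Put 58 MB in memory block 3; 4 MB remain.
Put 51 MB in memory block 4; 38 MB remain.
Put 49 MB in memory block 5; 54 MB remain.

9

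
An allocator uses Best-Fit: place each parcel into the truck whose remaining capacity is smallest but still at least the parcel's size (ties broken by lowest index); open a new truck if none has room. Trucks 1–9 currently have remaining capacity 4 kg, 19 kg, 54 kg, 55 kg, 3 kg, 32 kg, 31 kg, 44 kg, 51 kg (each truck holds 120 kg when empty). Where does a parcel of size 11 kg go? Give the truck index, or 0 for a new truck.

2

Trucks with room: truck 2 (19 kg), truck 3 (54 kg), truck 4 (55 kg), truck 6 (32 kg), truck 7 (31 kg), truck 8 (44 kg), truck 9 (51 kg).
Tightest fit is truck 2 with 19 kg free.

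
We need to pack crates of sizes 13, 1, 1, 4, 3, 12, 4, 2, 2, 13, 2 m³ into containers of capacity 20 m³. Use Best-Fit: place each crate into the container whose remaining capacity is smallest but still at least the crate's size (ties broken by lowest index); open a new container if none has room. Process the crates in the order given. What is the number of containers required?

3

container 1: place 13 m³, 7 m³ left
container 1: place 1 m³, 6 m³ left
container 1: place 1 m³, 5 m³ left
container 1: place 4 m³, 1 m³ left
container 2: place 3 m³, 17 m³ left
container 2: place 12 m³, 5 m³ left
container 2: place 4 m³, 1 m³ left
container 3: place 2 m³, 18 m³ left
container 3: place 2 m³, 16 m³ left
container 3: place 13 m³, 3 m³ left
container 3: place 2 m³, 1 m³ left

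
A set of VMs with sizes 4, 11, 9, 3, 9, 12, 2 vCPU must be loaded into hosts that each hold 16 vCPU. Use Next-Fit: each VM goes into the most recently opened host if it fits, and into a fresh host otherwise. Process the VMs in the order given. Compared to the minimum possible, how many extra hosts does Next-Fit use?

0

Next-Fit: [4,11] [9,3] [9] [12,2] → 4 hosts.
Total size 50 vCPU; any packing needs at least ⌈50/16⌉ = 4 hosts.
So 4 is already optimal.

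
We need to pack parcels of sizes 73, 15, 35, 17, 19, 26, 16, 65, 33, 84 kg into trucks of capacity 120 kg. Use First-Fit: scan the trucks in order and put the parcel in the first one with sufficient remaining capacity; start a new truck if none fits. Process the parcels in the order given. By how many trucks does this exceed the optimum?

First-Fit: [73,15,17] [35,19,26,16] [65,33] [84] → 4 trucks.
Total size 383 kg; any packing needs at least ⌈383/120⌉ = 4 trucks.
So 4 is already optimal.

0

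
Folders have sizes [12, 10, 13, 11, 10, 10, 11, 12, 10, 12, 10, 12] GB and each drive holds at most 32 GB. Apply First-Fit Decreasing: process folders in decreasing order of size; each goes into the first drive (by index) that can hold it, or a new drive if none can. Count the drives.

5

Sorted descending: 13, 12, 12, 12, 12, 11, 11, 10, 10, 10, 10, 10.
drive 1: place 13 GB, 19 GB left
drive 1: place 12 GB, 7 GB left
drive 2: place 12 GB, 20 GB left
drive 2: place 12 GB, 8 GB left
drive 3: place 12 GB, 20 GB left
drive 3: place 11 GB, 9 GB left
drive 4: place 11 GB, 21 GB left
drive 4: place 10 GB, 11 GB left
drive 4: place 10 GB, 1 GB left
drive 5: place 10 GB, 22 GB left
drive 5: place 10 GB, 12 GB left
drive 5: place 10 GB, 2 GB left
Final drives: [13,12] [12,12] [12,11] [11,10,10] [10,10,10].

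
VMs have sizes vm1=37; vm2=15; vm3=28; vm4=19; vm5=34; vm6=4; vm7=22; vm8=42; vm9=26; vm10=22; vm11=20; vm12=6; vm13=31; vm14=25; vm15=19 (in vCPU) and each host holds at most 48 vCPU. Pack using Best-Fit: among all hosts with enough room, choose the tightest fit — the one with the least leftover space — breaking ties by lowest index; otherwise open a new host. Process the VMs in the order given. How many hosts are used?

vm1 (37 vCPU) → host 1 (remaining 11 vCPU)
vm2 (15 vCPU) → host 2 (remaining 33 vCPU)
vm3 (28 vCPU) → host 2 (remaining 5 vCPU)
vm4 (19 vCPU) → host 3 (remaining 29 vCPU)
vm5 (34 vCPU) → host 4 (remaining 14 vCPU)
vm6 (4 vCPU) → host 2 (remaining 1 vCPU)
vm7 (22 vCPU) → host 3 (remaining 7 vCPU)
vm8 (42 vCPU) → host 5 (remaining 6 vCPU)
vm9 (26 vCPU) → host 6 (remaining 22 vCPU)
vm10 (22 vCPU) → host 6 (remaining 0 vCPU)
vm11 (20 vCPU) → host 7 (remaining 28 vCPU)
vm12 (6 vCPU) → host 5 (remaining 0 vCPU)
vm13 (31 vCPU) → host 8 (remaining 17 vCPU)
vm14 (25 vCPU) → host 7 (remaining 3 vCPU)
vm15 (19 vCPU) → host 9 (remaining 29 vCPU)
Final hosts: [37] [15,28,4] [19,22] [34] [42,6] [26,22] [20,25] [31] [19].

9 hosts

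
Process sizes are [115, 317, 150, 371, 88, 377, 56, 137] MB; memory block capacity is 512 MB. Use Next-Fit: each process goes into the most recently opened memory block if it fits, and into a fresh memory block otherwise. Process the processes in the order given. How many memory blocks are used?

Put 115 MB in memory block 1; 397 MB remain.
Put 317 MB in memory block 1; 80 MB remain.
Put 150 MB in memory block 2; 362 MB remain.
Put 371 MB in memory block 3; 141 MB remain.
Put 88 MB in memory block 3; 53 MB remain.
Put 377 MB in memory block 4; 135 MB remain.
Put 56 MB in memory block 4; 79 MB remain.
Put 137 MB in memory block 5; 375 MB remain.

5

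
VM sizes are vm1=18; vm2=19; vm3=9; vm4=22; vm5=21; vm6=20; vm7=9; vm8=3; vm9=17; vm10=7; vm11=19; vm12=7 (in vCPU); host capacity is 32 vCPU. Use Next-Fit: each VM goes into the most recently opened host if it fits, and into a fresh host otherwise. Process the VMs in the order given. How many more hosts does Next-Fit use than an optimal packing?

Next-Fit: [18] [19,9] [22] [21] [20,9,3] [17,7] [19,7] → 7 hosts.
7 VMs exceed 16 vCPU (half the capacity), and no two of those can share a host, so at least 7 hosts are needed.
So 7 is already optimal.

0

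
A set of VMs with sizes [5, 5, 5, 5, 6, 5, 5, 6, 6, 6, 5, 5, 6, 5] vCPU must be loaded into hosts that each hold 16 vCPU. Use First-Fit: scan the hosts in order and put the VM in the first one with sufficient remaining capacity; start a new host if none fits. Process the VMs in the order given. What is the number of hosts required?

Put 5 vCPU in host 1; 11 vCPU remain.
Put 5 vCPU in host 1; 6 vCPU remain.
Put 5 vCPU in host 1; 1 vCPU remain.
Put 5 vCPU in host 2; 11 vCPU remain.
Put 6 vCPU in host 2; 5 vCPU remain.
Put 5 vCPU in host 2; 0 vCPU remain.
Put 5 vCPU in host 3; 11 vCPU remain.
Put 6 vCPU in host 3; 5 vCPU remain.
Put 6 vCPU in host 4; 10 vCPU remain.
Put 6 vCPU in host 4; 4 vCPU remain.
Put 5 vCPU in host 3; 0 vCPU remain.
Put 5 vCPU in host 5; 11 vCPU remain.
Put 6 vCPU in host 5; 5 vCPU remain.
Put 5 vCPU in host 5; 0 vCPU remain.

5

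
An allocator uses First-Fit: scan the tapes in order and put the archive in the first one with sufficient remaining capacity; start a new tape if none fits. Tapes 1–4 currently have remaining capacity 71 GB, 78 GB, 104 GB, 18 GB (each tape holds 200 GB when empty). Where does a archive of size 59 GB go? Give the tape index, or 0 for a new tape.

Tapes with room: tape 1 (71 GB), tape 2 (78 GB), tape 3 (104 GB).
The first with room is tape 1.

1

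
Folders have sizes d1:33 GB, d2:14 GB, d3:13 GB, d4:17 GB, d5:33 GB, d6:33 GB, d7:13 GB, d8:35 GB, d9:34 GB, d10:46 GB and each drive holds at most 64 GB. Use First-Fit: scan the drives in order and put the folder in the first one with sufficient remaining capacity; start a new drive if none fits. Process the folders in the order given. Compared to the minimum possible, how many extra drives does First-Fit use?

First-Fit: [33,14,13] [17,33,13] [33] [35] [34] [46] → 6 drives.
6 folders exceed 32 GB (half the capacity), and no two of those can share a drive, so at least 6 drives are needed.
So 6 is already optimal.

0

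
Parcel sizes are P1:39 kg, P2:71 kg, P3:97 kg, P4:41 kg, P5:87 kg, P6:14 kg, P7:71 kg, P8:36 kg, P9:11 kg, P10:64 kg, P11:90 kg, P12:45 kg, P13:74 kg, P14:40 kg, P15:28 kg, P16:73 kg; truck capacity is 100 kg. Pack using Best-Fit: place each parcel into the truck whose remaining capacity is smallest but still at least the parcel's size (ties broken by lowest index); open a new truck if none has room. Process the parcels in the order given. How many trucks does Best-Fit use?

10

P1 (39 kg) → truck 1 (remaining 61 kg)
P2 (71 kg) → truck 2 (remaining 29 kg)
P3 (97 kg) → truck 3 (remaining 3 kg)
P4 (41 kg) → truck 1 (remaining 20 kg)
P5 (87 kg) → truck 4 (remaining 13 kg)
P6 (14 kg) → truck 1 (remaining 6 kg)
P7 (71 kg) → truck 5 (remaining 29 kg)
P8 (36 kg) → truck 6 (remaining 64 kg)
P9 (11 kg) → truck 4 (remaining 2 kg)
P10 (64 kg) → truck 6 (remaining 0 kg)
P11 (90 kg) → truck 7 (remaining 10 kg)
P12 (45 kg) → truck 8 (remaining 55 kg)
P13 (74 kg) → truck 9 (remaining 26 kg)
P14 (40 kg) → truck 8 (remaining 15 kg)
P15 (28 kg) → truck 2 (remaining 1 kg)
P16 (73 kg) → truck 10 (remaining 27 kg)
Final trucks: [39,41,14] [71,28] [97] [87,11] [71] [36,64] [90] [45,40] [74] [73].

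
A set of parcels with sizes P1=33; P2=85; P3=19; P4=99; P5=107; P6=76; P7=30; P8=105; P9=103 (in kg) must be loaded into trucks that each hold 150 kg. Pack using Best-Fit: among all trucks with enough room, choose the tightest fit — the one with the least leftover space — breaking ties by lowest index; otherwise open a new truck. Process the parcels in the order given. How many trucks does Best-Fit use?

Put P1 (33 kg) in truck 1; 117 kg remain.
Put P2 (85 kg) in truck 1; 32 kg remain.
Put P3 (19 kg) in truck 1; 13 kg remain.
Put P4 (99 kg) in truck 2; 51 kg remain.
Put P5 (107 kg) in truck 3; 43 kg remain.
Put P6 (76 kg) in truck 4; 74 kg remain.
Put P7 (30 kg) in truck 3; 13 kg remain.
Put P8 (105 kg) in truck 5; 45 kg remain.
Put P9 (103 kg) in truck 6; 47 kg remain.
Final trucks: [33,85,19] [99] [107,30] [76] [105] [103].

6 trucks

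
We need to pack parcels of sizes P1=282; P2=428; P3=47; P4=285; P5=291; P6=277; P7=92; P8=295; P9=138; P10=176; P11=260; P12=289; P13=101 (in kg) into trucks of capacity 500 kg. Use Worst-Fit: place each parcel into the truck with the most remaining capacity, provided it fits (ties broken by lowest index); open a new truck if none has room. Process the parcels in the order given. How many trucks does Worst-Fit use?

Put P1 (282 kg) in truck 1; 218 kg remain.
Put P2 (428 kg) in truck 2; 72 kg remain.
Put P3 (47 kg) in truck 1; 171 kg remain.
Put P4 (285 kg) in truck 3; 215 kg remain.
Put P5 (291 kg) in truck 4; 209 kg remain.
Put P6 (277 kg) in truck 5; 223 kg remain.
Put P7 (92 kg) in truck 5; 131 kg remain.
Put P8 (295 kg) in truck 6; 205 kg remain.
Put P9 (138 kg) in truck 3; 77 kg remain.
Put P10 (176 kg) in truck 4; 33 kg remain.
Put P11 (260 kg) in truck 7; 240 kg remain.
Put P12 (289 kg) in truck 8; 211 kg remain.
Put P13 (101 kg) in truck 7; 139 kg remain.
Final trucks: [282,47] [428] [285,138] [291,176] [277,92] [295] [260,101] [289].

8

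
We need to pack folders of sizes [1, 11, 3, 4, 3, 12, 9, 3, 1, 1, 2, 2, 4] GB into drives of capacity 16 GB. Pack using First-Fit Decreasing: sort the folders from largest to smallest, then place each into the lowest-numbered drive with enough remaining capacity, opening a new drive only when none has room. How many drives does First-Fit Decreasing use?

4 drives

Sorted descending: 12, 11, 9, 4, 4, 3, 3, 3, 2, 2, 1, 1, 1.
drive 1: place 12 GB, 4 GB left
drive 2: place 11 GB, 5 GB left
drive 3: place 9 GB, 7 GB left
drive 1: place 4 GB, 0 GB left
drive 2: place 4 GB, 1 GB left
drive 3: place 3 GB, 4 GB left
drive 3: place 3 GB, 1 GB left
drive 4: place 3 GB, 13 GB left
drive 4: place 2 GB, 11 GB left
drive 4: place 2 GB, 9 GB left
drive 2: place 1 GB, 0 GB left
drive 3: place 1 GB, 0 GB left
drive 4: place 1 GB, 8 GB left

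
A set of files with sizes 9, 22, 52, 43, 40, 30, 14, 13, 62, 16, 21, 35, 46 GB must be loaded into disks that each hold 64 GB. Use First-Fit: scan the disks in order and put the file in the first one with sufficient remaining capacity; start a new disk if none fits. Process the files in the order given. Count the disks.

8

9 GB → disk 1 (remaining 55 GB)
22 GB → disk 1 (remaining 33 GB)
52 GB → disk 2 (remaining 12 GB)
43 GB → disk 3 (remaining 21 GB)
40 GB → disk 4 (remaining 24 GB)
30 GB → disk 1 (remaining 3 GB)
14 GB → disk 3 (remaining 7 GB)
13 GB → disk 4 (remaining 11 GB)
62 GB → disk 5 (remaining 2 GB)
16 GB → disk 6 (remaining 48 GB)
21 GB → disk 6 (remaining 27 GB)
35 GB → disk 7 (remaining 29 GB)
46 GB → disk 8 (remaining 18 GB)
Final disks: [9,22,30] [52] [43,14] [40,13] [62] [16,21] [35] [46].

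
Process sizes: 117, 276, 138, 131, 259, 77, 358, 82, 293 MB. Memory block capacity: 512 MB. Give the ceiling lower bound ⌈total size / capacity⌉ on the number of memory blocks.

Total size = 117 + 276 + 138 + 131 + 259 + 77 + 358 + 82 + 293 = 1731 MB.
⌈1731 / 512⌉ = 4.

4 memory blocks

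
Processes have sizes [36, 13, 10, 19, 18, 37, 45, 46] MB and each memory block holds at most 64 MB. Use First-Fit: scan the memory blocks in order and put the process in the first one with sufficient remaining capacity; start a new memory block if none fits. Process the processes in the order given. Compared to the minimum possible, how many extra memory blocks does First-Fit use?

First-Fit: [36,13,10] [19,18] [37] [45] [46] → 5 memory blocks.
Total size 224 MB; any packing needs at least ⌈224/64⌉ = 4 memory blocks.
An optimal packing achieves that bound: [46,18] [45,19] [37,13,10] [36] → 4 memory blocks.
Excess: 5 − 4 = 1.

1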